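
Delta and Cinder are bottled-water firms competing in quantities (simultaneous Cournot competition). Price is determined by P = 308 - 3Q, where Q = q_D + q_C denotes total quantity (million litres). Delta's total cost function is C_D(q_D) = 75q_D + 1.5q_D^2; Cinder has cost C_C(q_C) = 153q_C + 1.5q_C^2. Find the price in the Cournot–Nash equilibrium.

211

Delta's profit: π_D = (308 - 3Q)q_D - (75q_D + (3/2)q_D²). Setting ∂π_D/∂q_D = 0: 233 - 9q_D - 3(q_C) = 0.
Cinder's first-order condition: 155 - 9q_C - 3(q_D) = 0.
So q_D = (233 - 3q_C)/9 and q_C = (155 - 3q_D)/9.
Substituting one into the other gives q_D = 68/3 and q_C = 29/3.
Total output Q = 97/3, so price P = 308 - 3·(97/3) = 211.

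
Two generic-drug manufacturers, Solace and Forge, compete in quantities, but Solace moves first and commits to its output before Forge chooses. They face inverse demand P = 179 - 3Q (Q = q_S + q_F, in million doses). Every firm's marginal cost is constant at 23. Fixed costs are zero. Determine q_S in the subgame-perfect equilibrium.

The follower Forge best-responds to any q_S: π_F = (179 - 3Q)q_F - 23q_F.
∂π_F/∂q_F = 156 - 3q_S - 6q_F = 0 gives the reaction function q_F = (156 - 3q_S)/6.
The leader anticipates this reaction. Substituting into P = 179 - 3Q gives P = 101 - (3/2)q_S, so π_S = (101 - (3/2)q_S)q_S - 23q_S.
The leader's first-order condition 78 - 3q_S = 0 yields q_S = 26.
Then q_F = (156 - 3·26)/6 = 13.

26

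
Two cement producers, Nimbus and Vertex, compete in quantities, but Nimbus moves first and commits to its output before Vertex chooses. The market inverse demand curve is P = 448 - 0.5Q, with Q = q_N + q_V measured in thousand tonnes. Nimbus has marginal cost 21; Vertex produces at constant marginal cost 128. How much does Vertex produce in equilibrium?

53

Solve by backward induction. Given q_N, the follower Vertex maximises π_V = (448 - (1/2)q_N - (1/2)q_V)q_V - 128q_V.
Follower FOC: 320 - (1/2)q_N - q_V = 0, so q_V(q_N) = (320 - (1/2)q_N).
The leader anticipates this reaction. Substituting into P = 448 - 0.5Q gives P = 288 - (1/4)q_N, so π_N = (288 - (1/4)q_N)q_N - 21q_N.
Maximising: ∂π_N/∂q_N = 267 - (1/2)q_N = 0, giving q_N = 534.
Then q_V = (320 - (1/2)·534) = 53.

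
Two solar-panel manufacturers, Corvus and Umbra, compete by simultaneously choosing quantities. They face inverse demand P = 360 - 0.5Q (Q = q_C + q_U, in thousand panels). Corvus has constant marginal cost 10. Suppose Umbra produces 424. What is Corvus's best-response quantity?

138

With the rival's output fixed at 424, Corvus's profit is π_C = (360 - (1/2)·424 - (1/2)q_C)q_C - (10q_C) = (148 - (1/2)q_C)q_C - (10q_C).
∂π_C/∂q_C = 138 - q_C = 0, so q_C = 138.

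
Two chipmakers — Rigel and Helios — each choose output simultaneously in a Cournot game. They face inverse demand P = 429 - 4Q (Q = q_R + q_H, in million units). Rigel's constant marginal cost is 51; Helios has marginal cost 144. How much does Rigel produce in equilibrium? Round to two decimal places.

39.25

Rigel's profit: π_R = (429 - 4Q)q_R - (51q_R). Setting ∂π_R/∂q_R = 0: 378 - 8q_R - 4(q_H) = 0.
Helios's first-order condition: 285 - 8q_H - 4(q_R) = 0.
Rearranging gives the reaction functions q_R = (378 - 4q_H)/8 and q_H = (285 - 4q_R)/8.
Solving the pair: q_R = 157/4, q_H = 16.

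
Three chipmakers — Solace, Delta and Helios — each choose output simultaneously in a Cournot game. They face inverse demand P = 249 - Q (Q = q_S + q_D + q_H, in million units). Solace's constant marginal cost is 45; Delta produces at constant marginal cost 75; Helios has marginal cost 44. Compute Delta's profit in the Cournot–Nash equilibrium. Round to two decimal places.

Solace's profit: π_S = (249 - Q)q_S - (45q_S). Setting ∂π_S/∂q_S = 0: 204 - 2q_S - (q_D + q_H) = 0.
Delta's profit: π_D = (249 - Q)q_D - (75q_D). Setting ∂π_D/∂q_D = 0: 174 - 2q_D - (q_S + q_H) = 0.
Helios's profit: π_H = (249 - Q)q_H - (44q_H). Setting ∂π_H/∂q_H = 0: 205 - 2q_H - (q_S + q_D) = 0.
Adding the 3 conditions: 583 − 2Q − 2Q = 0, i.e. Q = 583/4.
Back-substituting: q_S = (204 − 583/4) = 233/4, q_D = (174 − 583/4) = 113/4, q_H = (205 − 583/4) = 237/4.
Price P = 249 - 583/4 = 413/4.
Delta's profit: (413/4 - 75)·(113/4) = 798.0625.

798.06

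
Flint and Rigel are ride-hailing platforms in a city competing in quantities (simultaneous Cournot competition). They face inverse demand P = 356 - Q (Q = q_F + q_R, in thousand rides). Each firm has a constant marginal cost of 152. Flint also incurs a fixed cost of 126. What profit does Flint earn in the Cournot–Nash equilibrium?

4498

A representative firm's profit is π_i = q_i(356 - Q) - 152q_i.
Setting ∂π_i/∂q_i = 0 with rivals' quantities fixed: 204 - 2q_i - q_j = 0.
With identical firms every q_j equals q_i, so q_j = q_i and 204 = 3q_i, giving q_i = 68.
Price P = 356 - 136 = 220.
Flint's profit: (220 - 152)·68 - 126 = 4498.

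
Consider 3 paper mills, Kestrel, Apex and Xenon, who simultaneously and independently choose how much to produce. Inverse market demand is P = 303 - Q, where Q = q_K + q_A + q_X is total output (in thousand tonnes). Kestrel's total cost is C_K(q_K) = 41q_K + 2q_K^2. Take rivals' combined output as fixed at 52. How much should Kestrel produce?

35

With rivals' combined output fixed at 52, Kestrel's profit is π_K = (303 - 52 - q_K)q_K - (41q_K + 2q_K²) = (251 - q_K)q_K - (41q_K + 2q_K²).
∂π_K/∂q_K = 210 - 6q_K = 0, so q_K = 35.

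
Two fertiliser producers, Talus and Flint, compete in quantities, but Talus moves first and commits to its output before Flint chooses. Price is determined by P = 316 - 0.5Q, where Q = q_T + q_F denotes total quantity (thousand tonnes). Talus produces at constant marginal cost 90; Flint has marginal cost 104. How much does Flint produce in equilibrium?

The follower Flint best-responds to any q_T: π_F = (316 - 0.5Q)q_F - 104q_F.
∂π_F/∂q_F = 212 - (1/2)q_T - q_F = 0 gives the reaction function q_F = (212 - (1/2)q_T).
The leader anticipates this reaction. Substituting into P = 316 - 0.5Q gives P = 210 - (1/4)q_T, so π_T = (210 - (1/4)q_T)q_T - 90q_T.
Maximising: ∂π_T/∂q_T = 120 - (1/2)q_T = 0, giving q_T = 240.
Then q_F = (212 - (1/2)·240) = 92.

92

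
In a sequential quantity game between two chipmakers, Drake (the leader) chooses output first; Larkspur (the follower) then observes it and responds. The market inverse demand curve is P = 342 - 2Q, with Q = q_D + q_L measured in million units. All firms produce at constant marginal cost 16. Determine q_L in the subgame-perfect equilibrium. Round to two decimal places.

Solve by backward induction. Given q_D, the follower Larkspur maximises π_L = (342 - 2q_D - 2q_L)q_L - 16q_L.
∂π_L/∂q_L = 326 - 2q_D - 4q_L = 0 gives the reaction function q_L = (326 - 2q_D)/4.
The leader anticipates this reaction. Substituting into P = 342 - 2Q gives P = 179 - q_D, so π_D = (179 - q_D)q_D - 16q_D.
Leader FOC: 163 - 2q_D = 0, so q_D = 163/2.
Then q_L = (326 - 2·(163/2))/4 = 163/4.

40.75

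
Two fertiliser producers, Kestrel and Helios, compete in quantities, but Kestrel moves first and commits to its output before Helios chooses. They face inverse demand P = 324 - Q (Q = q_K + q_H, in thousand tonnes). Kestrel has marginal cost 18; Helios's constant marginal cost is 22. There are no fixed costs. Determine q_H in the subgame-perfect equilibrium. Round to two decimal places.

73.50

Solve by backward induction. Given q_K, the follower Helios maximises π_H = (324 - q_K - q_H)q_H - 22q_H.
Setting the follower's marginal profit to zero, 302 - q_K - 2q_H = 0, i.e. q_H = (302 - q_K)/2.
Kestrel substitutes q_H(q_K) into its own profit: π_K = q_K(324 - q_K - (302 - q_K)/2) - 18q_K = (173 - (1/2)q_K)q_K - 18q_K.
The leader's first-order condition 155 - q_K = 0 yields q_K = 155.
Then q_H = (302 - 155)/2 = 147/2.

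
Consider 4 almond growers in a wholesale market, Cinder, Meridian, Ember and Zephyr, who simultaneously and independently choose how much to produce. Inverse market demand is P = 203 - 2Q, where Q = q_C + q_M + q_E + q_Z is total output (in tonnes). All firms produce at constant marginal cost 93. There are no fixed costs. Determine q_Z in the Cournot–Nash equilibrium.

Each firm earns π_i = (203 - 2Q)q_i - 93q_i.
First-order condition (treating rivals' output as given): 110 - 4q_i - 2·Σ_{j≠i} q_j = 0.
With identical firms every q_j equals q_i, so Σ_{j≠i} q_j = 3q_i and 110 = 10q_i, giving q_i = 11.

11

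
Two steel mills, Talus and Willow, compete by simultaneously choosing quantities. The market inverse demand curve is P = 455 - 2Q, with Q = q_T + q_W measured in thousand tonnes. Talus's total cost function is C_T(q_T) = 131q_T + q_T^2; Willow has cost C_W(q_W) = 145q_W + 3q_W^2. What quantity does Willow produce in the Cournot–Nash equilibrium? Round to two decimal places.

Talus's profit: π_T = (455 - 2Q)q_T - (131q_T + q_T²). Setting ∂π_T/∂q_T = 0: 324 - 6q_T - 2(q_W) = 0.
Willow's profit: π_W = (455 - 2Q)q_W - (145q_W + 3q_W²). Setting ∂π_W/∂q_W = 0: 310 - 10q_W - 2(q_T) = 0.
Best responses: q_T = (324 - 2q_W)/6, q_W = (310 - 2q_T)/10.
Solving the pair: q_T = 655/14, q_W = 303/14.

21.64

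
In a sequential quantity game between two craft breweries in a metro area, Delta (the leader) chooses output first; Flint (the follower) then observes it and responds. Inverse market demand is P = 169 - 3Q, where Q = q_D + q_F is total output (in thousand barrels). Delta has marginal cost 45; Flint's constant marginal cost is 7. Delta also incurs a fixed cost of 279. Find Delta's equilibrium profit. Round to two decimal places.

29.17

Solve by backward induction. Given q_D, the follower Flint maximises π_F = (169 - 3q_D - 3q_F)q_F - 7q_F.
Setting the follower's marginal profit to zero, 162 - 3q_D - 6q_F = 0, i.e. q_F = (162 - 3q_D)/6.
Delta substitutes q_F(q_D) into its own profit: π_D = q_D(169 - 3q_D - (162 - 3q_D)/2) - 45q_D = (88 - (3/2)q_D)q_D - 45q_D.
The leader's first-order condition 43 - 3q_D = 0 yields q_D = 43/3.
Then q_F = (162 - 3·(43/3))/6 = 119/6.
Price P = 169 - 3·(205/6) = 133/2.
Delta's profit: (133/2 - 45)·(43/3) - 279 = 175/6.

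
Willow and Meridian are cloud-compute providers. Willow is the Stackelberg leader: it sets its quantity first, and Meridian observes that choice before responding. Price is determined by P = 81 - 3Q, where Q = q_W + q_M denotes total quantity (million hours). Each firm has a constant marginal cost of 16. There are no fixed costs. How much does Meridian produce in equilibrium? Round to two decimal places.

The follower Meridian best-responds to any q_W: π_M = (81 - 3Q)q_M - 16q_M.
Setting the follower's marginal profit to zero, 65 - 3q_W - 6q_M = 0, i.e. q_M = (65 - 3q_W)/6.
The leader anticipates this reaction. Substituting into P = 81 - 3Q gives P = 97/2 - (3/2)q_W, so π_W = (97/2 - (3/2)q_W)q_W - 16q_W.
Leader FOC: 65/2 - 3q_W = 0, so q_W = 65/6.
Then q_M = (65 - 3·(65/6))/6 = 65/12.

5.42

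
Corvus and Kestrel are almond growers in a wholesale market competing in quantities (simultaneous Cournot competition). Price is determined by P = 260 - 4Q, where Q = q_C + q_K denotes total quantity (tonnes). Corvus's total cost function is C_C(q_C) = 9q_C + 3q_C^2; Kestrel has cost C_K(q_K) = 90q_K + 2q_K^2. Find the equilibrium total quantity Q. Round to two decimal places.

Corvus's profit: π_C = (260 - 4Q)q_C - (9q_C + 3q_C²). Setting ∂π_C/∂q_C = 0: 251 - 14q_C - 4(q_K) = 0.
Kestrel's first-order condition: 170 - 12q_K - 4(q_C) = 0.
Best responses: q_C = (251 - 4q_K)/14, q_K = (170 - 4q_C)/12.
Substituting one into the other gives q_C = 583/38 and q_K = 172/19.
Total output Q = 583/38 + 172/19 = 927/38.

24.39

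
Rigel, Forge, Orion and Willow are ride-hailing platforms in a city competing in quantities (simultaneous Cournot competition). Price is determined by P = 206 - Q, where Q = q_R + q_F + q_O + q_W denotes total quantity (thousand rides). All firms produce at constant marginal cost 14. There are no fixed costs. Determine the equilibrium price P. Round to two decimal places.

Each firm earns π_i = (206 - Q)q_i - 14q_i.
First-order condition (treating rivals' output as given): 192 - 2q_i - Σ_{j≠i} q_j = 0.
By symmetry each firm produces the same amount; substituting Σ_{j≠i} q_j = 3q_i yields q_i = 192/5.
Total output Q = 768/5, so price P = 206 - 768/5 = 262/5.

52.40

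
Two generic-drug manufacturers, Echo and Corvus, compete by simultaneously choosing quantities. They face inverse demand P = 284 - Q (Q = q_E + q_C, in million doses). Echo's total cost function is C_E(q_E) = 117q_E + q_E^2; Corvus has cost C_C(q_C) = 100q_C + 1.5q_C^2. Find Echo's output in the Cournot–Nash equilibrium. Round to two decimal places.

Echo's profit: π_E = (284 - Q)q_E - (117q_E + q_E²). Setting ∂π_E/∂q_E = 0: 167 - 4q_E - (q_C) = 0.
Corvus's profit: π_C = (284 - Q)q_C - (100q_C + (3/2)q_C²). Setting ∂π_C/∂q_C = 0: 184 - 5q_C - (q_E) = 0.
Rearranging gives the reaction functions q_E = (167 - q_C)/4 and q_C = (184 - q_E)/5.
Substituting one into the other gives q_E = 651/19 and q_C = 569/19.

34.26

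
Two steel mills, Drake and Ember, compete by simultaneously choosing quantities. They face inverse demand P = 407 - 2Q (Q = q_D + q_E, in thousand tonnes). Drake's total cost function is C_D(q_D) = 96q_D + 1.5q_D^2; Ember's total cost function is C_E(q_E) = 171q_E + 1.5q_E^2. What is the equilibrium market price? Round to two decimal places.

Drake's profit: π_D = (407 - 2Q)q_D - (96q_D + (3/2)q_D²). Setting ∂π_D/∂q_D = 0: 311 - 7q_D - 2(q_E) = 0.
Ember's first-order condition: 236 - 7q_E - 2(q_D) = 0.
Rearranging gives the reaction functions q_D = (311 - 2q_E)/7 and q_E = (236 - 2q_D)/7.
Solving the pair: q_D = 341/9, q_E = 206/9.
Total output Q = 547/9, so price P = 407 - 2·(547/9) = 285.4444.

285.44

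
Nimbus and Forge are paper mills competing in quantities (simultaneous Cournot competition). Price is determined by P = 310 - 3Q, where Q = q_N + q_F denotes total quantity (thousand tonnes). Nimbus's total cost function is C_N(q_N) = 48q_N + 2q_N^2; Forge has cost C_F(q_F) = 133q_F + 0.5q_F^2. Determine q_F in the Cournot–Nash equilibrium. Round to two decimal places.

16.13

Nimbus's profit: π_N = (310 - 3Q)q_N - (48q_N + 2q_N²). Setting ∂π_N/∂q_N = 0: 262 - 10q_N - 3(q_F) = 0.
Forge's profit: π_F = (310 - 3Q)q_F - (133q_F + (1/2)q_F²). Setting ∂π_F/∂q_F = 0: 177 - 7q_F - 3(q_N) = 0.
Best responses: q_N = (262 - 3q_F)/10, q_F = (177 - 3q_N)/7.
Substituting one into the other gives q_N = 1303/61 and q_F = 984/61.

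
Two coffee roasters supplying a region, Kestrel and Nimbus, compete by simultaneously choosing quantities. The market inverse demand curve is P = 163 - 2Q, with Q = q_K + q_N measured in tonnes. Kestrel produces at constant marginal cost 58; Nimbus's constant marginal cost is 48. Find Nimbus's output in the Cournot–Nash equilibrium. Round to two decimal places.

20.83

Kestrel's profit: π_K = (163 - 2Q)q_K - (58q_K). Setting ∂π_K/∂q_K = 0: 105 - 4q_K - 2(q_N) = 0.
Nimbus's first-order condition: 115 - 4q_N - 2(q_K) = 0.
So q_K = (105 - 2q_N)/4 and q_N = (115 - 2q_K)/4.
Solving the pair: q_K = 95/6, q_N = 125/6.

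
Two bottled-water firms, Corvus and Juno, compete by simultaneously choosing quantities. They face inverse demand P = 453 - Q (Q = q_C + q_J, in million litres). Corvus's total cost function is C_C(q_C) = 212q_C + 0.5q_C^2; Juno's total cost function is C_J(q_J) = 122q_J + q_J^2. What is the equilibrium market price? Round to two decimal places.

Corvus's profit: π_C = (453 - Q)q_C - (212q_C + (1/2)q_C²). Setting ∂π_C/∂q_C = 0: 241 - 3q_C - (q_J) = 0.
Juno's first-order condition: 331 - 4q_J - (q_C) = 0.
Best responses: q_C = (241 - q_J)/3, q_J = (331 - q_C)/4.
Substituting one into the other gives q_C = 633/11 and q_J = 752/11.
Total output Q = 1385/11, so price P = 453 - 1385/11 = 327.0909.

327.09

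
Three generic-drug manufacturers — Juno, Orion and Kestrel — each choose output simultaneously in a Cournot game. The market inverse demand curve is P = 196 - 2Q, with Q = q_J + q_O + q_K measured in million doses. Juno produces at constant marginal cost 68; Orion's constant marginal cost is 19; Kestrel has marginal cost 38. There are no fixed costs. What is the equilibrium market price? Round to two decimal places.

80.25

Juno's profit: π_J = (196 - 2Q)q_J - (68q_J). Setting ∂π_J/∂q_J = 0: 128 - 4q_J - 2(q_O + q_K) = 0.
Orion's profit: π_O = (196 - 2Q)q_O - (19q_O). Setting ∂π_O/∂q_O = 0: 177 - 4q_O - 2(q_J + q_K) = 0.
Kestrel's first-order condition: 158 - 4q_K - 2(q_J + q_O) = 0.
Adding the 3 conditions: 463 − 4Q − 4Q = 0, i.e. Q = 463/8.
Back-substituting: q_J = (128 − 463/4)/2 = 49/8, q_O = (177 − 463/4)/2 = 245/8, q_K = (158 − 463/4)/2 = 169/8.
Total output Q = 463/8, so price P = 196 - 2·(463/8) = 321/4.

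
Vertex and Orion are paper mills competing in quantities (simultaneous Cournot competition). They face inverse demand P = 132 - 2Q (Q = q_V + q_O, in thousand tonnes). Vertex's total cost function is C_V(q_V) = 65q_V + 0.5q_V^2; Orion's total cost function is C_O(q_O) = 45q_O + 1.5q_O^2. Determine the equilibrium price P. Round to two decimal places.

93.55

Vertex's profit: π_V = (132 - 2Q)q_V - (65q_V + (1/2)q_V²). Setting ∂π_V/∂q_V = 0: 67 - 5q_V - 2(q_O) = 0.
Orion's profit: π_O = (132 - 2Q)q_O - (45q_O + (3/2)q_O²). Setting ∂π_O/∂q_O = 0: 87 - 7q_O - 2(q_V) = 0.
Rearranging gives the reaction functions q_V = (67 - 2q_O)/5 and q_O = (87 - 2q_V)/7.
Substituting one into the other gives q_V = 295/31 and q_O = 301/31.
Total output Q = 596/31, so price P = 132 - 2·(596/31) = 93.5484.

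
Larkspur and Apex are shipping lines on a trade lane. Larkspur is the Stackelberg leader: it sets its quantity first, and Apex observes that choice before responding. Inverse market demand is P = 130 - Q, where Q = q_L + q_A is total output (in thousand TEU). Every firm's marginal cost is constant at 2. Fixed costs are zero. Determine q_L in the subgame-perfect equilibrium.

64

The follower Apex best-responds to any q_L: π_A = (130 - Q)q_A - 2q_A.
Setting the follower's marginal profit to zero, 128 - q_L - 2q_A = 0, i.e. q_A = (128 - q_L)/2.
Larkspur substitutes q_A(q_L) into its own profit: π_L = q_L(130 - q_L - (128 - q_L)/2) - 2q_L = (66 - (1/2)q_L)q_L - 2q_L.
Maximising: ∂π_L/∂q_L = 64 - q_L = 0, giving q_L = 64.
Then q_A = (128 - 64)/2 = 32.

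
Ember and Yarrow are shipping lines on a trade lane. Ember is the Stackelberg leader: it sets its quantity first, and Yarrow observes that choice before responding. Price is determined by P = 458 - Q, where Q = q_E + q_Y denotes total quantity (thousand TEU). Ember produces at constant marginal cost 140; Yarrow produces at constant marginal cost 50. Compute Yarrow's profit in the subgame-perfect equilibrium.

The follower Yarrow best-responds to any q_E: π_Y = (458 - Q)q_Y - 50q_Y.
Setting the follower's marginal profit to zero, 408 - q_E - 2q_Y = 0, i.e. q_Y = (408 - q_E)/2.
Ember substitutes q_Y(q_E) into its own profit: π_E = q_E(458 - q_E - (408 - q_E)/2) - 140q_E = (254 - (1/2)q_E)q_E - 140q_E.
The leader's first-order condition 114 - q_E = 0 yields q_E = 114.
Then q_Y = (408 - 114)/2 = 147.
Price P = 458 - 261 = 197.
Yarrow's profit: (197 - 50)·147 = 21609.

21609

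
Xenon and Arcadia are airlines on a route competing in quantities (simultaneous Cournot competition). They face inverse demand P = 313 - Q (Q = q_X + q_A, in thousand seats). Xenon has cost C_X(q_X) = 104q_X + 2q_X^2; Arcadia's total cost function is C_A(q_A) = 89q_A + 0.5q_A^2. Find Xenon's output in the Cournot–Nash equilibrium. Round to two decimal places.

Xenon's profit: π_X = (313 - Q)q_X - (104q_X + 2q_X²). Setting ∂π_X/∂q_X = 0: 209 - 6q_X - (q_A) = 0.
Arcadia's first-order condition: 224 - 3q_A - (q_X) = 0.
Rearranging gives the reaction functions q_X = (209 - q_A)/6 and q_A = (224 - q_X)/3.
Solving the pair: q_X = 403/17, q_A = 1135/17.

23.71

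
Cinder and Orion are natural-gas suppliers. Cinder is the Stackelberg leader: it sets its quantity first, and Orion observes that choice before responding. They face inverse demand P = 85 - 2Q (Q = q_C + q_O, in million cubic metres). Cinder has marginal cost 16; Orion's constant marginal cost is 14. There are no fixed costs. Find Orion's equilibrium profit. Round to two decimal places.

175.78

The follower Orion best-responds to any q_C: π_O = (85 - 2Q)q_O - 14q_O.
Setting the follower's marginal profit to zero, 71 - 2q_C - 4q_O = 0, i.e. q_O = (71 - 2q_C)/4.
The leader anticipates this reaction. Substituting into P = 85 - 2Q gives P = 99/2 - q_C, so π_C = (99/2 - q_C)q_C - 16q_C.
Maximising: ∂π_C/∂q_C = 67/2 - 2q_C = 0, giving q_C = 67/4.
Then q_O = (71 - 2·(67/4))/4 = 75/8.
Price P = 85 - 2·(209/8) = 131/4.
Orion's profit: (131/4 - 14)·(75/8) = 175.7813.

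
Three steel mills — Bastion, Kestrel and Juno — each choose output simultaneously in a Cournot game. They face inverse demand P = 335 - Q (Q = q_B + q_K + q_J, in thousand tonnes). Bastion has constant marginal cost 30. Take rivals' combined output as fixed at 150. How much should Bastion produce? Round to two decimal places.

With rivals' combined output fixed at 150, Bastion's profit is π_B = (335 - 150 - q_B)q_B - (30q_B) = (185 - q_B)q_B - (30q_B).
∂π_B/∂q_B = 155 - 2q_B = 0, so q_B = 155/2.

77.50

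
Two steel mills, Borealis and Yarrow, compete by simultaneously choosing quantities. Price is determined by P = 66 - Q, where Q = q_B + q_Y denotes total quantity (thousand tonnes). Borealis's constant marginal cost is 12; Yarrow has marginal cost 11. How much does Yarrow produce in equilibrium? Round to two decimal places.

Borealis's profit: π_B = (66 - Q)q_B - (12q_B). Setting ∂π_B/∂q_B = 0: 54 - 2q_B - (q_Y) = 0.
Yarrow's first-order condition: 55 - 2q_Y - (q_B) = 0.
Rearranging gives the reaction functions q_B = (54 - q_Y)/2 and q_Y = (55 - q_B)/2.
Solving the pair: q_B = 53/3, q_Y = 56/3.

18.67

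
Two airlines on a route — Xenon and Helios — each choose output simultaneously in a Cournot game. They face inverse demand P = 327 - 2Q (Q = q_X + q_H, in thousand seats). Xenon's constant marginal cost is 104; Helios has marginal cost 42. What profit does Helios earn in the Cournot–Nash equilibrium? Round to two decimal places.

6689.39

Xenon's profit: π_X = (327 - 2Q)q_X - (104q_X). Setting ∂π_X/∂q_X = 0: 223 - 4q_X - 2(q_H) = 0.
Helios's profit: π_H = (327 - 2Q)q_H - (42q_H). Setting ∂π_H/∂q_H = 0: 285 - 4q_H - 2(q_X) = 0.
Rearranging gives the reaction functions q_X = (223 - 2q_H)/4 and q_H = (285 - 2q_X)/4.
Substituting one into the other gives q_X = 161/6 and q_H = 347/6.
Price P = 327 - 2·(254/3) = 473/3.
Helios's profit: (473/3 - 42)·(347/6) = 6689.3889.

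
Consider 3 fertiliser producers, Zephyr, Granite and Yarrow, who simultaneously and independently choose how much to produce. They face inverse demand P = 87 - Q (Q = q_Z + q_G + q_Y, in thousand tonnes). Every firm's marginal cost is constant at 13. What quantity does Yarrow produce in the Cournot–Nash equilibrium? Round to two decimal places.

18.50

Each firm earns π_i = (87 - Q)q_i - 13q_i.
First-order condition (treating rivals' output as given): 74 - 2q_i - Σ_{j≠i} q_j = 0.
By symmetry each firm produces the same amount; substituting Σ_{j≠i} q_j = 2q_i yields q_i = 74/4 = 37/2.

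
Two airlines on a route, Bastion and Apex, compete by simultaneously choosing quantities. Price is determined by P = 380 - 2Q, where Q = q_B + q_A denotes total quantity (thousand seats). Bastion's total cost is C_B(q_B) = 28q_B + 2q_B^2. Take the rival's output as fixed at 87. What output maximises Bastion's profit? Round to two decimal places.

With the rival's output fixed at 87, Bastion's profit is π_B = (380 - 2·87 - 2q_B)q_B - (28q_B + 2q_B²) = (206 - 2q_B)q_B - (28q_B + 2q_B²).
∂π_B/∂q_B = 178 - 8q_B = 0, so q_B = 89/4.

22.25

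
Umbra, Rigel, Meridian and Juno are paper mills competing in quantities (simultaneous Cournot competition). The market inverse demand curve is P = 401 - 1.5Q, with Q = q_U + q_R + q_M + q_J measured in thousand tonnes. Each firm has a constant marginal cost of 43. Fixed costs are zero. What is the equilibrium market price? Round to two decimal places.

Each firm earns π_i = (401 - 1.5Q)q_i - 43q_i.
First-order condition (treating rivals' output as given): 358 - 3q_i - (3/2)·Σ_{j≠i} q_j = 0.
By symmetry each firm produces the same amount; substituting Σ_{j≠i} q_j = 3q_i yields q_i = 358/(15/2) = 716/15.
Total output Q = 190.9333, so price P = 401 - (3/2)·190.9333 = 573/5.

114.60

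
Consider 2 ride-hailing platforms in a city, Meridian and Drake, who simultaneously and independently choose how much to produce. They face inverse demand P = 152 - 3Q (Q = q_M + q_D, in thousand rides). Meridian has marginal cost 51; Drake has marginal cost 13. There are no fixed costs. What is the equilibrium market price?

Meridian's profit: π_M = (152 - 3Q)q_M - (51q_M). Setting ∂π_M/∂q_M = 0: 101 - 6q_M - 3(q_D) = 0.
Drake's profit: π_D = (152 - 3Q)q_D - (13q_D). Setting ∂π_D/∂q_D = 0: 139 - 6q_D - 3(q_M) = 0.
So q_M = (101 - 3q_D)/6 and q_D = (139 - 3q_M)/6.
Solving the pair: q_M = 7, q_D = 59/3.
Total output Q = 80/3, so price P = 152 - 3·(80/3) = 72.

72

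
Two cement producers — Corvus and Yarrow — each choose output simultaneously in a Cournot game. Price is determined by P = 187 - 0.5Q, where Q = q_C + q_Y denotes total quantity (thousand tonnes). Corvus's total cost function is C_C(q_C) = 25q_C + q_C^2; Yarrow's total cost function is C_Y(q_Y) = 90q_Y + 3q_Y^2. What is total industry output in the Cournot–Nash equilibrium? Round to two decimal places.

Corvus's profit: π_C = (187 - 0.5Q)q_C - (25q_C + q_C²). Setting ∂π_C/∂q_C = 0: 162 - 3q_C - (1/2)(q_Y) = 0.
Yarrow's first-order condition: 97 - 7q_Y - (1/2)(q_C) = 0.
Best responses: q_C = (162 - (1/2)q_Y)/3, q_Y = (97 - (1/2)q_C)/7.
Substituting one into the other gives q_C = 52.3133 and q_Y = 840/83.
Total output Q = 52.3133 + 840/83 = 62.4337.

62.43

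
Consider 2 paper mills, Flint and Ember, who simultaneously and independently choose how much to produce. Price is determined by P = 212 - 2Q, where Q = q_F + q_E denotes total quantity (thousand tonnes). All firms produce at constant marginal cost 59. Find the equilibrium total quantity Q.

51

A representative firm's profit is π_i = q_i(212 - 2Q) - 59q_i.
Setting ∂π_i/∂q_i = 0 with rivals' quantities fixed: 153 - 4q_i - 2q_j = 0.
By symmetry each firm produces the same amount; substituting q_j = q_i yields q_i = 153/6 = 51/2.
Total output Q = 51/2 + 51/2 = 51.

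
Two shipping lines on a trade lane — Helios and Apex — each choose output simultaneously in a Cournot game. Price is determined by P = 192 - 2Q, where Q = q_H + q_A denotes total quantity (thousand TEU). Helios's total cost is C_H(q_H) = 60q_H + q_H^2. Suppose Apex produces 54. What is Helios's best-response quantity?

4

With the rival's output fixed at 54, Helios's profit is π_H = (192 - 2·54 - 2q_H)q_H - (60q_H + q_H²) = (84 - 2q_H)q_H - (60q_H + q_H²).
∂π_H/∂q_H = 24 - 6q_H = 0, so q_H = 4.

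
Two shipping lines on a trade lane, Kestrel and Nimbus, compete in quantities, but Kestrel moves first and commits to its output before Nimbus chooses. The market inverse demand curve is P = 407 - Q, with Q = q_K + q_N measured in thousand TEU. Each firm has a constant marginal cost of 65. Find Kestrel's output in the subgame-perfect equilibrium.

171

The follower Nimbus best-responds to any q_K: π_N = (407 - Q)q_N - 65q_N.
Setting the follower's marginal profit to zero, 342 - q_K - 2q_N = 0, i.e. q_N = (342 - q_K)/2.
Kestrel substitutes q_N(q_K) into its own profit: π_K = q_K(407 - q_K - (342 - q_K)/2) - 65q_K = (236 - (1/2)q_K)q_K - 65q_K.
Maximising: ∂π_K/∂q_K = 171 - q_K = 0, giving q_K = 171.
Then q_N = (342 - 171)/2 = 171/2.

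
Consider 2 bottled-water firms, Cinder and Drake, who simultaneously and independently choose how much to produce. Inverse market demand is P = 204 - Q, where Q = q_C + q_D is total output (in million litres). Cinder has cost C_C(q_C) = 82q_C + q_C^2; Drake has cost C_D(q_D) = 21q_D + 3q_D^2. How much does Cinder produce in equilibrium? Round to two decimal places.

25.58

Cinder's profit: π_C = (204 - Q)q_C - (82q_C + q_C²). Setting ∂π_C/∂q_C = 0: 122 - 4q_C - (q_D) = 0.
Drake's profit: π_D = (204 - Q)q_D - (21q_D + 3q_D²). Setting ∂π_D/∂q_D = 0: 183 - 8q_D - (q_C) = 0.
Best responses: q_C = (122 - q_D)/4, q_D = (183 - q_C)/8.
Substituting one into the other gives q_C = 793/31 and q_D = 610/31.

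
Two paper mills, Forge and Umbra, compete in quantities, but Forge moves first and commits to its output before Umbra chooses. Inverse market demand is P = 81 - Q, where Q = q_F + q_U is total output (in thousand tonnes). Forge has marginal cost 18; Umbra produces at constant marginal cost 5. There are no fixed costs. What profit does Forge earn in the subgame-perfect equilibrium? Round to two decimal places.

312.50

The follower Umbra best-responds to any q_F: π_U = (81 - Q)q_U - 5q_U.
Setting the follower's marginal profit to zero, 76 - q_F - 2q_U = 0, i.e. q_U = (76 - q_F)/2.
The leader anticipates this reaction. Substituting into P = 81 - Q gives P = 43 - (1/2)q_F, so π_F = (43 - (1/2)q_F)q_F - 18q_F.
Maximising: ∂π_F/∂q_F = 25 - q_F = 0, giving q_F = 25.
Then q_U = (76 - 25)/2 = 51/2.
Price P = 81 - 101/2 = 61/2.
Forge's profit: (61/2 - 18)·25 = 625/2.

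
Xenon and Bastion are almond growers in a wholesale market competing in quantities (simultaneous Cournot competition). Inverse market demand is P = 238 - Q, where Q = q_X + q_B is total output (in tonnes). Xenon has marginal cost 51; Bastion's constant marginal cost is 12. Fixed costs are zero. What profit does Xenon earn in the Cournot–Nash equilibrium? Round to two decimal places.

2433.78

Xenon's profit: π_X = (238 - Q)q_X - (51q_X). Setting ∂π_X/∂q_X = 0: 187 - 2q_X - (q_B) = 0.
Bastion's profit: π_B = (238 - Q)q_B - (12q_B). Setting ∂π_B/∂q_B = 0: 226 - 2q_B - (q_X) = 0.
Best responses: q_X = (187 - q_B)/2, q_B = (226 - q_X)/2.
Substituting one into the other gives q_X = 148/3 and q_B = 265/3.
Price P = 238 - 413/3 = 301/3.
Xenon's profit: (301/3 - 51)·(148/3) = 2433.7778.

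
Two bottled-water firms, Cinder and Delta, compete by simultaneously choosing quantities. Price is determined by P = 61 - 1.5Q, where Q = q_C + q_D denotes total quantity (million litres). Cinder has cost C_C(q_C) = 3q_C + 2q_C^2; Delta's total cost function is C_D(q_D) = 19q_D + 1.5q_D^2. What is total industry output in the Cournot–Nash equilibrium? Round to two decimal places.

Cinder's profit: π_C = (61 - 1.5Q)q_C - (3q_C + 2q_C²). Setting ∂π_C/∂q_C = 0: 58 - 7q_C - (3/2)(q_D) = 0.
Delta's first-order condition: 42 - 6q_D - (3/2)(q_C) = 0.
So q_C = (58 - (3/2)q_D)/7 and q_D = (42 - (3/2)q_C)/6.
Solving the pair: q_C = 380/53, q_D = 276/53.
Total output Q = 380/53 + 276/53 = 656/53.

12.38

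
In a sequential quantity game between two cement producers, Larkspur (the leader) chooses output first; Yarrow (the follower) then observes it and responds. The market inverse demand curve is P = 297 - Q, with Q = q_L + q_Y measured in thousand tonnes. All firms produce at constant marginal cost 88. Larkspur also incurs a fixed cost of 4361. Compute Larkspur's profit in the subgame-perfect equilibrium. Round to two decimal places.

1099.13

The follower Yarrow best-responds to any q_L: π_Y = (297 - Q)q_Y - 88q_Y.
Follower FOC: 209 - q_L - 2q_Y = 0, so q_Y(q_L) = (209 - q_L)/2.
The leader anticipates this reaction. Substituting into P = 297 - Q gives P = 385/2 - (1/2)q_L, so π_L = (385/2 - (1/2)q_L)q_L - 88q_L.
The leader's first-order condition 209/2 - q_L = 0 yields q_L = 209/2.
Then q_Y = (209 - 209/2)/2 = 209/4.
Price P = 297 - 627/4 = 561/4.
Larkspur's profit: (561/4 - 88)·(209/2) - 4361 = 1099.1250.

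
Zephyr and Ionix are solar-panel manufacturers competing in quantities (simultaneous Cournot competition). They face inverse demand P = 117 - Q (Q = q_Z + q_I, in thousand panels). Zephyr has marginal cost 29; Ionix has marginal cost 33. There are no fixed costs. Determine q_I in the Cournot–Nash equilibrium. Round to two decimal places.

26.67

Zephyr's profit: π_Z = (117 - Q)q_Z - (29q_Z). Setting ∂π_Z/∂q_Z = 0: 88 - 2q_Z - (q_I) = 0.
Ionix's profit: π_I = (117 - Q)q_I - (33q_I). Setting ∂π_I/∂q_I = 0: 84 - 2q_I - (q_Z) = 0.
Rearranging gives the reaction functions q_Z = (88 - q_I)/2 and q_I = (84 - q_Z)/2.
Substituting one into the other gives q_Z = 92/3 and q_I = 80/3.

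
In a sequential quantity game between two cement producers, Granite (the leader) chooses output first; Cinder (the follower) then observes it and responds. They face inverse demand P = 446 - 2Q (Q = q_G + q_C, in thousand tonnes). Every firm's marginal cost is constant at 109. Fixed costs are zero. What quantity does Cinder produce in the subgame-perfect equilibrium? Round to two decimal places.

Solve by backward induction. Given q_G, the follower Cinder maximises π_C = (446 - 2q_G - 2q_C)q_C - 109q_C.
∂π_C/∂q_C = 337 - 2q_G - 4q_C = 0 gives the reaction function q_C = (337 - 2q_G)/4.
Granite substitutes q_C(q_G) into its own profit: π_G = q_G(446 - 2q_G - (337 - 2q_G)/2) - 109q_G = (555/2 - q_G)q_G - 109q_G.
The leader's first-order condition 337/2 - 2q_G = 0 yields q_G = 337/4.
Then q_C = (337 - 2·(337/4))/4 = 337/8.

42.13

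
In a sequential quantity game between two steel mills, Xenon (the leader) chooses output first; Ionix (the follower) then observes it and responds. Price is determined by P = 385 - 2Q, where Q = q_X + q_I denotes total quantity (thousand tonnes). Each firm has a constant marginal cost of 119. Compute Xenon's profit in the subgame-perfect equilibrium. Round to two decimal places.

Solve by backward induction. Given q_X, the follower Ionix maximises π_I = (385 - 2q_X - 2q_I)q_I - 119q_I.
Setting the follower's marginal profit to zero, 266 - 2q_X - 4q_I = 0, i.e. q_I = (266 - 2q_X)/4.
The leader anticipates this reaction. Substituting into P = 385 - 2Q gives P = 252 - q_X, so π_X = (252 - q_X)q_X - 119q_X.
The leader's first-order condition 133 - 2q_X = 0 yields q_X = 133/2.
Then q_I = (266 - 2·(133/2))/4 = 133/4.
Price P = 385 - 2·(399/4) = 371/2.
Xenon's profit: (371/2 - 119)·(133/2) = 4422.2500.

4422.25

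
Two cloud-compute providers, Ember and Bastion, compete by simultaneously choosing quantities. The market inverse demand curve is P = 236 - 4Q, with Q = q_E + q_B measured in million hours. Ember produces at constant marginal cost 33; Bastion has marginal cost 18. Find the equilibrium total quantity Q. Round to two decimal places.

35.08

Ember's profit: π_E = (236 - 4Q)q_E - (33q_E). Setting ∂π_E/∂q_E = 0: 203 - 8q_E - 4(q_B) = 0.
Bastion's profit: π_B = (236 - 4Q)q_B - (18q_B). Setting ∂π_B/∂q_B = 0: 218 - 8q_B - 4(q_E) = 0.
So q_E = (203 - 4q_B)/8 and q_B = (218 - 4q_E)/8.
Solving the pair: q_E = 47/3, q_B = 233/12.
Total output Q = 47/3 + 233/12 = 421/12.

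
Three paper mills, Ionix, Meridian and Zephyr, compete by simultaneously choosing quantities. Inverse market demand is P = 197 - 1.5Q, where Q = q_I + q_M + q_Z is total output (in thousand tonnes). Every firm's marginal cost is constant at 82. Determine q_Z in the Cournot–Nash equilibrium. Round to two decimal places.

A representative firm's profit is π_i = q_i(197 - 1.5Q) - 82q_i.
Setting ∂π_i/∂q_i = 0 with rivals' quantities fixed: 115 - 3q_i - (3/2)·Σ_{j≠i} q_j = 0.
By symmetry each firm produces the same amount; substituting Σ_{j≠i} q_j = 2q_i yields q_i = 115/6.

19.17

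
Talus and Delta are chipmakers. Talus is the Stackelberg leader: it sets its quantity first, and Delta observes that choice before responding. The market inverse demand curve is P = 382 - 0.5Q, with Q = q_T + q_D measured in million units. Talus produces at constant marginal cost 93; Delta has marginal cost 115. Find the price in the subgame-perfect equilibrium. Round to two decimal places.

170.75

The follower Delta best-responds to any q_T: π_D = (382 - 0.5Q)q_D - 115q_D.
Setting the follower's marginal profit to zero, 267 - (1/2)q_T - q_D = 0, i.e. q_D = (267 - (1/2)q_T).
The leader anticipates this reaction. Substituting into P = 382 - 0.5Q gives P = 497/2 - (1/4)q_T, so π_T = (497/2 - (1/4)q_T)q_T - 93q_T.
Maximising: ∂π_T/∂q_T = 311/2 - (1/2)q_T = 0, giving q_T = 311.
Then q_D = (267 - (1/2)·311) = 223/2.
Total output Q = 845/2, so price P = 382 - (1/2)·(845/2) = 683/4.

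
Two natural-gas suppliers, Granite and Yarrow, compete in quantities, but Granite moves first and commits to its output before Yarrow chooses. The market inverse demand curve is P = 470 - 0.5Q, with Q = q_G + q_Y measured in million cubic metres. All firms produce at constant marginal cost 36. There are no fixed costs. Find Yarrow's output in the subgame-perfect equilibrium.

The follower Yarrow best-responds to any q_G: π_Y = (470 - 0.5Q)q_Y - 36q_Y.
Follower FOC: 434 - (1/2)q_G - q_Y = 0, so q_Y(q_G) = (434 - (1/2)q_G).
Granite substitutes q_Y(q_G) into its own profit: π_G = q_G(470 - (1/2)q_G - (434 - (1/2)q_G)/2) - 36q_G = (253 - (1/4)q_G)q_G - 36q_G.
Leader FOC: 217 - (1/2)q_G = 0, so q_G = 434.
Then q_Y = (434 - (1/2)·434) = 217.

217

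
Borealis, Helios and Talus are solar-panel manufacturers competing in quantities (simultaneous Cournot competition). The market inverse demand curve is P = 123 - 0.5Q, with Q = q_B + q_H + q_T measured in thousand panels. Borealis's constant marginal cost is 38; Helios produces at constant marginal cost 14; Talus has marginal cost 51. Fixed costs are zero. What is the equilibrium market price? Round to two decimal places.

56.50

Borealis's profit: π_B = (123 - 0.5Q)q_B - (38q_B). Setting ∂π_B/∂q_B = 0: 85 - q_B - (1/2)(q_H + q_T) = 0.
Helios's profit: π_H = (123 - 0.5Q)q_H - (14q_H). Setting ∂π_H/∂q_H = 0: 109 - q_H - (1/2)(q_B + q_T) = 0.
Talus's profit: π_T = (123 - 0.5Q)q_T - (51q_T). Setting ∂π_T/∂q_T = 0: 72 - q_T - (1/2)(q_B + q_H) = 0.
Summing all 3 equations gives 266 − 2Q = 0, hence Q = 133.
Back-substituting: q_B = (85 − 133/2)/(1/2) = 37, q_H = (109 − 133/2)/(1/2) = 85, q_T = (72 − 133/2)/(1/2) = 11.
Total output Q = 133, so price P = 123 - (1/2)·133 = 113/2.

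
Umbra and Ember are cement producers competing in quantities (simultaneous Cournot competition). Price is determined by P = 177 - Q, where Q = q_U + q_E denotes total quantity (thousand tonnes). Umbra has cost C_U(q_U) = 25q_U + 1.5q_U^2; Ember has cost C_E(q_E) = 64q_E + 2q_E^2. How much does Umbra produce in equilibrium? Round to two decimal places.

27.55

Umbra's profit: π_U = (177 - Q)q_U - (25q_U + (3/2)q_U²). Setting ∂π_U/∂q_U = 0: 152 - 5q_U - (q_E) = 0.
Ember's profit: π_E = (177 - Q)q_E - (64q_E + 2q_E²). Setting ∂π_E/∂q_E = 0: 113 - 6q_E - (q_U) = 0.
Rearranging gives the reaction functions q_U = (152 - q_E)/5 and q_E = (113 - q_U)/6.
Substituting one into the other gives q_U = 799/29 and q_E = 413/29.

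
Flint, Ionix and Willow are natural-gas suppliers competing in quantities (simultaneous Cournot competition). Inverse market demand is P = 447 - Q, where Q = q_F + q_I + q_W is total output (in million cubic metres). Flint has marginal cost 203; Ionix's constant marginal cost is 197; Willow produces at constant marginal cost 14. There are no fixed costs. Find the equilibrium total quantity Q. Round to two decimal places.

231.75

Flint's profit: π_F = (447 - Q)q_F - (203q_F). Setting ∂π_F/∂q_F = 0: 244 - 2q_F - (q_I + q_W) = 0.
Ionix's profit: π_I = (447 - Q)q_I - (197q_I). Setting ∂π_I/∂q_I = 0: 250 - 2q_I - (q_F + q_W) = 0.
Willow's first-order condition: 433 - 2q_W - (q_F + q_I) = 0.
Adding the 3 first-order conditions: 927 − 4Q = 0, so Q = 927/4.
Back-substituting: q_F = (244 − 927/4) = 49/4, q_I = (250 − 927/4) = 73/4, q_W = (433 − 927/4) = 805/4.
Total output Q = 49/4 + 73/4 + 805/4 = 927/4.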